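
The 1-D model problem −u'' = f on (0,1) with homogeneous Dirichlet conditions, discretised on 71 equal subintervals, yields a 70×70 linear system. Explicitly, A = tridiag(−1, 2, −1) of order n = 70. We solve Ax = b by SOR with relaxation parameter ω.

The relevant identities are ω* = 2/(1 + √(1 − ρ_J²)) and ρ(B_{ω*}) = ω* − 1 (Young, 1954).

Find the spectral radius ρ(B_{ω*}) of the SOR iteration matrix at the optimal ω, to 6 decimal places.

With n=70, ρ(Jacobi) = cos(π/71) = 0.999021.
1 − cos²(π/71) = sin²(π/71) ⇒ √(1−ρ_J²) = sin(π/71) = 0.0442333.
So ω* = 2/1.0442333 = 1.915281 (Young).
and ρ(B_{ω*}) = 1.915281 − 1 = 0.915281.

ρ_SOR = 0.915281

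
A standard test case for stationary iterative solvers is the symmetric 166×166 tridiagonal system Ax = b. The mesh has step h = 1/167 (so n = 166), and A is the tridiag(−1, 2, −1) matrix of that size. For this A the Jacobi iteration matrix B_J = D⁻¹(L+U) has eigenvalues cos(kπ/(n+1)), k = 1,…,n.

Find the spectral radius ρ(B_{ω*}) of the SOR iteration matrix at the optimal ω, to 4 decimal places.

ρ_SOR = 0.9631

ρ_J = max_k |cos(kπ/167)| = cos(π/167) = 0.9998
√(1 − cos²(π/167)) = sin(π/167) ≈ 0.01881.
ω* = 2/(1+0.01881) = 1.9631
ρ(B_{ω*}) = ω*−1 = 0.9631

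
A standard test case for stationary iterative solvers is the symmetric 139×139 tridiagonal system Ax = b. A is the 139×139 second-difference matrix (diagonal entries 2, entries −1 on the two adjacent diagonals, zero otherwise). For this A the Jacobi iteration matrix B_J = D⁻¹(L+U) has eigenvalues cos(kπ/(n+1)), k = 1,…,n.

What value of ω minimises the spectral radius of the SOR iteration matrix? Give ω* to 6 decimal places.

ω* = 1.956109

B_J for the 139×139 system has eigenvalues cos(kπ/140); ρ_J = cos(π/140) = 0.999748.
root = sin(π/140) = 0.0224381  (since 1−cos² = sin²).
ω* = 2/(1 + 0.0224381) = 2/1.0224381 = 1.956109.
Hence ρ(B_{ω*}) = 1.956109 − 1 = 0.956109.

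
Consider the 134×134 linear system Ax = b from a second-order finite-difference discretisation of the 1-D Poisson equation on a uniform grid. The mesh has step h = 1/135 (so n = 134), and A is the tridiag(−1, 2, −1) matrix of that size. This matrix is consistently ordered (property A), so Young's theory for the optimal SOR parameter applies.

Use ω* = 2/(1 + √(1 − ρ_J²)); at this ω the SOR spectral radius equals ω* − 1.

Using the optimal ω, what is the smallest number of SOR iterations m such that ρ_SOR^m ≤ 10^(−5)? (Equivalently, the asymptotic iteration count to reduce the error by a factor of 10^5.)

m = 248

n=134: λ(B_J) = 1 − λ(A)/2 = cos(kπ/135); k=1 gives ρ_J = 0.9997292.
root = sin(π/135) = 0.0232690  (since 1−cos² = sin²).
ω* = 2/(1 + 0.0232690) = 2/1.0232690 = 1.9545203.
ρ(B_{ω*}) = ω*−1 = 0.9545203
For 5 digits: m = 5·ln10 / (−ln 0.9545203) = 11.5129/0.0465464 = 247.342; round up → m = 248.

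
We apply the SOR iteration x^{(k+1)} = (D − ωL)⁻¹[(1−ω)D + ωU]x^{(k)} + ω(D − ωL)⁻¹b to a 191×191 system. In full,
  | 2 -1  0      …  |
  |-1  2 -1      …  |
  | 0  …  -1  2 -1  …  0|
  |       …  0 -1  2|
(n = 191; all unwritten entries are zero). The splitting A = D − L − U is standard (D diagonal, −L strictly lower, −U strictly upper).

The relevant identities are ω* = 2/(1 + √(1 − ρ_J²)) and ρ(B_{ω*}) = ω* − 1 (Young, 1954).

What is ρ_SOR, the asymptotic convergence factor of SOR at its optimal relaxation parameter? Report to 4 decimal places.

ρ_SOR = 0.9678

B_J for the 191×191 system has eigenvalues cos(kπ/192); ρ_J = cos(π/192) = 0.9999.
√(1 − cos²(π/192)) = sin(π/192) ≈ 0.01636.
ω* = 2/(1+0.01636) = 1.9678
Hence ρ(B_{ω*}) = 1.9678 − 1 = 0.9678.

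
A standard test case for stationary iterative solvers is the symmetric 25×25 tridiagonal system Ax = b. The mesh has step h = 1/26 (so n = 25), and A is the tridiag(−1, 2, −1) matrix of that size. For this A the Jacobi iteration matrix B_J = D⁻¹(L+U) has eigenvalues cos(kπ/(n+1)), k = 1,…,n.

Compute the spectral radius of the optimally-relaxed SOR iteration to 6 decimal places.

½·tridiag(1,0,1) at n=25: λ_k = cos(kπ/26); max |λ| at k=1 ⇒ ρ_J = cos(π/26) ≈ 0.992709.
√(1−ρ_J²) = |sin(π/26)| = 0.1205367
ω* = 2 / (1 + 0.1205367) = 2 / 1.1205367 ≈ 1.784859.
ρ_SOR = ω* − 1 ≈ 0.784859.

ρ_SOR = 0.784859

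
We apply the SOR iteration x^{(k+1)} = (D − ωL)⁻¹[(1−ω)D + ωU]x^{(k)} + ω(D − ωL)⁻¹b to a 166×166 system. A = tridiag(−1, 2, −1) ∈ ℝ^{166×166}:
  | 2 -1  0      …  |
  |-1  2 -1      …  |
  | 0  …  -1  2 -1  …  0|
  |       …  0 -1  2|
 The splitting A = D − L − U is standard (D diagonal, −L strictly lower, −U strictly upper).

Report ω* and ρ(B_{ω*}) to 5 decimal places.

ω* = 1.96307, ρ_SOR = 0.96307

spectrum of D⁻¹(L+U) = {cos(kπ/167) : 1≤k≤166}; ρ_J = cos(π/167) = 0.99982.
√(1−ρ_J²) = |sin(π/167)| = 0.018811
ω* = 2/(1 + 0.018811) = 2/1.018811 = 1.96307.
ρ(B_{ω*}) = ω*−1 = 0.96307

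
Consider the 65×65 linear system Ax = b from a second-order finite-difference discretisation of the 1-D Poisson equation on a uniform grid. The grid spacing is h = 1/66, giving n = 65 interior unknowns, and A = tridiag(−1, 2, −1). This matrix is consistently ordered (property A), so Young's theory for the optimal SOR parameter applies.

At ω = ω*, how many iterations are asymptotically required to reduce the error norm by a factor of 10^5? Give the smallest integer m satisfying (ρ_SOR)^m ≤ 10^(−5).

m = 121

½·tridiag(1,0,1) at n=65: λ_k = cos(kπ/66); max |λ| at k=1 ⇒ ρ_J = cos(π/66) ≈ 0.9988673.
1 − cos²(π/66) = sin²(π/66) ⇒ √(1−ρ_J²) = sin(π/66) = 0.0475819.
ω* = 2 / (1 + 0.0475819) = 2 / 1.0475819 ≈ 1.9091586.
and ρ(B_{ω*}) = 1.9091586 − 1 = 0.9091586.
ρ_SOR^m ≤ 10^(−5) ⇔ m ≥ 5·ln10/(−ln 0.9091586) = 11.5129/0.0952357 = 120.888; m = ⌈120.888⌉ = 121.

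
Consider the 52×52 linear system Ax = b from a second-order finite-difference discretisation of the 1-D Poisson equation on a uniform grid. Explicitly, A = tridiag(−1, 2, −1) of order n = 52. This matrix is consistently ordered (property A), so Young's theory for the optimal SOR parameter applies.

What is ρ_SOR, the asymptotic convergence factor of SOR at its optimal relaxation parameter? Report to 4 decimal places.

ρ_SOR = 0.8881

[ρ_J] n=52: ρ(B_J) = cos(π/(n+1)) = cos(π/53) = 0.9982.
1 − cos²(π/53) = sin²(π/53) ⇒ √(1−ρ_J²) = sin(π/53) = 0.05924.
Young: ω* = 2/(1+√(1−ρ_J²)) = 2/(1+0.05924) = 2/1.05924 = 1.8881.
and ρ(B_{ω*}) = 1.8881 − 1 = 0.8881.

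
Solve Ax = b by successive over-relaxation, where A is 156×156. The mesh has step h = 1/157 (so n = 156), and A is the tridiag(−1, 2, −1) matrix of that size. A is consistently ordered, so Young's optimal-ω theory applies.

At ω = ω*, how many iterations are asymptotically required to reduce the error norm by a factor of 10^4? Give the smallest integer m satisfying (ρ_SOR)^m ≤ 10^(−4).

½·tridiag(1,0,1) at n=156: λ_k = cos(kπ/157); max |λ| at k=1 ⇒ ρ_J = cos(π/157) ≈ 0.9997998.
√(1 − cos²(π/157)) = sin(π/157) ≈ 0.0200088.
Young: ω* = 2/(1+√(1−ρ_J²)) = 2/(1+0.0200088) = 2/1.0200088 = 1.9607674.
ρ(B_{ω*}) = ω*−1 = 0.9607674
4·ln10 = 9.21034; −ln(0.9607674) = 0.0400229; m = ⌈9.21034/0.0400229⌉ = ⌈230.127⌉ = 231.

m = 231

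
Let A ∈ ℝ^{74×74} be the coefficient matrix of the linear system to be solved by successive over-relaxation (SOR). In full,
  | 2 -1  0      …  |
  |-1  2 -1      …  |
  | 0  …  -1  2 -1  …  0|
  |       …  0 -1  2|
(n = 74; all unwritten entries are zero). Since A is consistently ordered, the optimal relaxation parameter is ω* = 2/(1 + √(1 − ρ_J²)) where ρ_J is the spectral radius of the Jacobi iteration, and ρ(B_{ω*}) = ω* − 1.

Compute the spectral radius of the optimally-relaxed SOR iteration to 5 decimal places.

spectrum of D⁻¹(L+U) = {cos(kπ/75) : 1≤k≤74}; ρ_J = cos(π/75) = 0.99912.
√(1−ρ_J²) simplifies to sin(π/75) = 0.041876.
ω* = 2 / (1 + 0.041876) = 2 / 1.041876 ≈ 1.91961.
ρ(B_{ω*}) = ω*−1 = 0.91961

ρ_SOR = 0.91961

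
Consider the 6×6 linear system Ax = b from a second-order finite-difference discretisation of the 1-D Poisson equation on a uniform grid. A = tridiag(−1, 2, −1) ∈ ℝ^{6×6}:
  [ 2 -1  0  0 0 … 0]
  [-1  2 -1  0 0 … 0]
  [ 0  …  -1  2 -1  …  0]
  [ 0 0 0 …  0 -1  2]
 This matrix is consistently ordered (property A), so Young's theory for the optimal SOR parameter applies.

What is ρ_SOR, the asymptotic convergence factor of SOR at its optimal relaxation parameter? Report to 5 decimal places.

[ρ_J] n=6: ρ(B_J) = cos(π/(n+1)) = cos(π/7) = 0.90097.
√(1−ρ_J²) simplifies to sin(π/7) = 0.433884.
ω* = 2 / (1 + 0.433884) = 2 / 1.433884 ≈ 1.39481.
ρ(B_{ω*}) = ω*−1 = 0.39481

ρ_SOR = 0.39481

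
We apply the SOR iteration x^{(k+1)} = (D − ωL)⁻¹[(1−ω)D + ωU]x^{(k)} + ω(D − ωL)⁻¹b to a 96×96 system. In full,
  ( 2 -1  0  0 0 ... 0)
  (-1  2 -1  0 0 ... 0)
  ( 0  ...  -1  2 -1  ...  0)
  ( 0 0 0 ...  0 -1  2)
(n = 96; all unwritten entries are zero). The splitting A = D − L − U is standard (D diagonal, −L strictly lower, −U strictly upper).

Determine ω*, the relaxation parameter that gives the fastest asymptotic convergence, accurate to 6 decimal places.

ω* = 1.937268

n=96: λ(B_J) = 1 − λ(A)/2 = cos(kπ/97); k=1 gives ρ_J = 0.999476.
root = sin(π/97) = 0.0323819  (since 1−cos² = sin²).
[ω*] 2 ÷ (1 + 0.0323819) = 2 ÷ 1.0323819 = 1.937268.
ρ(B_{ω*}) = ω*−1 = 0.937268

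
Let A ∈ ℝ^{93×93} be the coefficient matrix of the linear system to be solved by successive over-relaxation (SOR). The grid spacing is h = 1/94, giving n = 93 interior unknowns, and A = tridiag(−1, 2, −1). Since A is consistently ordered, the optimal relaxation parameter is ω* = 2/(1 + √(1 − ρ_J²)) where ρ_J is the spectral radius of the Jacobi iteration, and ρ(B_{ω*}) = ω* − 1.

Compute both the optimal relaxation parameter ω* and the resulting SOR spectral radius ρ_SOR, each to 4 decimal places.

ρ_J = max_k |cos(kπ/94)| = cos(π/94) = 0.9994
1 − cos²(π/94) = sin²(π/94) ⇒ √(1−ρ_J²) = sin(π/94) = 0.03341.
Young: ω* = 2/(1+√(1−ρ_J²)) = 2/(1+0.03341) = 2/1.03341 = 1.9353.
Hence ρ(B_{ω*}) = 1.9353 − 1 = 0.9353.

ω* = 1.9353, ρ_SOR = 0.9353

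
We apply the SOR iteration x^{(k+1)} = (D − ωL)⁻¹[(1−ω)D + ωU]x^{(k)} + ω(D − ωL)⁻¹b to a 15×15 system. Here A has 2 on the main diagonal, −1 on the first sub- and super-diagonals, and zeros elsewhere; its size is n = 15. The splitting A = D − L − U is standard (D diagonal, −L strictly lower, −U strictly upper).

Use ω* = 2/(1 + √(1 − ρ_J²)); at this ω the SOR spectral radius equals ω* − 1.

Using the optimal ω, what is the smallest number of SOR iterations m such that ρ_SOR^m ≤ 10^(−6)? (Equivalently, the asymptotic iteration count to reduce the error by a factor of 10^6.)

m = 35

n=15: λ(B_J) = 1 − λ(A)/2 = cos(kπ/16); k=1 gives ρ_J = 0.9807853.
root = sin(π/16) = 0.1950903  (since 1−cos² = sin²).
So ω* = 2/1.1950903 = 1.6735137 (Young).
and ρ(B_{ω*}) = 1.6735137 − 1 = 0.6735137.
m ≥ 6·ln10 / (−ln 0.6735137) = 34.954; smallest integer m = 35.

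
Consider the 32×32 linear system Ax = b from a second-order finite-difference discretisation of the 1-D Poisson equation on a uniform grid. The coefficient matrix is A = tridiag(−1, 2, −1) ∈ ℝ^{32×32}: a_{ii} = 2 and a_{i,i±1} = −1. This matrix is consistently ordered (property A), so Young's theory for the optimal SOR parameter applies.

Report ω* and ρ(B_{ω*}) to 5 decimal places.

ω* = 1.82639, ρ_SOR = 0.82639

spectrum of D⁻¹(L+U) = {cos(kπ/33) : 1≤k≤32}; ρ_J = cos(π/33) = 0.99547.
1 − cos²(π/33) = sin²(π/33) ⇒ √(1−ρ_J²) = sin(π/33) = 0.095056.
ω* = 2/(1+0.095056) = 1.82639
Hence ρ(B_{ω*}) = 1.82639 − 1 = 0.82639.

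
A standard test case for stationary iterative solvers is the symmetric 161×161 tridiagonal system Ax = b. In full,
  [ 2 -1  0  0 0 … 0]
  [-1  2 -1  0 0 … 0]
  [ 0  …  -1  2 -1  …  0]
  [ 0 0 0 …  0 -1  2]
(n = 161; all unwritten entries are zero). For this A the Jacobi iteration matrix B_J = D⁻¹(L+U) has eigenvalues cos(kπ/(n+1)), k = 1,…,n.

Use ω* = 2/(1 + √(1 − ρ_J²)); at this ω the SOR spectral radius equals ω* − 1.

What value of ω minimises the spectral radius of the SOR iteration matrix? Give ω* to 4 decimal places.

With n=161, ρ(Jacobi) = cos(π/162) = 0.9998.
root = sin(π/162) = 0.01939  (since 1−cos² = sin²).
ω* = 2/(1 + 0.01939) = 2/1.01939 = 1.9620.
At ω = 1.9620 every |λ(B_ω)| = ω−1, so ρ_SOR = 0.9620.

ω* = 1.9620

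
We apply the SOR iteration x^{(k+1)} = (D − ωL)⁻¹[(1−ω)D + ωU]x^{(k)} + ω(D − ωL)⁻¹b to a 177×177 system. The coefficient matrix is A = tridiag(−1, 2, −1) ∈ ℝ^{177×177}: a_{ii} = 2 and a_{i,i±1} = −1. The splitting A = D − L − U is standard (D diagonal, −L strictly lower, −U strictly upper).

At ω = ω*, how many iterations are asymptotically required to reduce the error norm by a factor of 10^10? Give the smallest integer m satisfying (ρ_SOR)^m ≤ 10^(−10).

m = 653

ρ_J = max_k |cos(kπ/178)| = cos(π/178) = 0.9998443
√(1 − cos²(π/178)) = sin(π/178) ≈ 0.0176485.
So ω* = 2/1.0176485 = 1.9653151 (Young).
ρ_SOR = ω* − 1 ≈ 0.9653151.
For 10 digits: m = 10·ln10 / (−ln 0.9653151) = 23.0259/0.0353007 = 652.279; round up → m = 653.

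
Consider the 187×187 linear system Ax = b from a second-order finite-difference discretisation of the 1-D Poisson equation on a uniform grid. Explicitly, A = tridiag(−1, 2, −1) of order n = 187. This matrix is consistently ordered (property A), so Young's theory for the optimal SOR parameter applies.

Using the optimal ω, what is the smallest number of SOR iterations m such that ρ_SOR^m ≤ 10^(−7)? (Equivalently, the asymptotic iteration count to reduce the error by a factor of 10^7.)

spectrum of D⁻¹(L+U) = {cos(kπ/188) : 1≤k≤187}; ρ_J = cos(π/188) = 0.9998604.
1 − cos²(π/188) = sin²(π/188) ⇒ √(1−ρ_J²) = sin(π/188) = 0.0167098.
ω* = 2/(1+0.0167098) = 1.9671297
[ρ_SOR] ω* − 1 = 0.9671297.
m ≥ 7·ln10 / (−ln 0.9671297) = 482.250; smallest integer m = 483.

m = 483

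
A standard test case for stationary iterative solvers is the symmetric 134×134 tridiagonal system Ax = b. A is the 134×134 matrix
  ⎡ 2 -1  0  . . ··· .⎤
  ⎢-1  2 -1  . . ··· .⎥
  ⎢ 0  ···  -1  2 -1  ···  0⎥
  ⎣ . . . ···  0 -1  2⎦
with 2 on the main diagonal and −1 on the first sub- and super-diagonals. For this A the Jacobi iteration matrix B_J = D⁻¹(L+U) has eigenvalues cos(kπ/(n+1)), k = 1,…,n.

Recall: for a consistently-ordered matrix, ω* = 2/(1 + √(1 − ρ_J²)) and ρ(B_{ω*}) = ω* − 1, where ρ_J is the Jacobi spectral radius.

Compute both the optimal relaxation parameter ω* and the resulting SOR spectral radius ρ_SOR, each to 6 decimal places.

ω* = 1.954520, ρ_SOR = 0.954520

B_J for the 134×134 system has eigenvalues cos(kπ/135); ρ_J = cos(π/135) = 0.999729.
√(1 − cos²(π/135)) = sin(π/135) ≈ 0.0232690.
[ω*] 2 ÷ (1 + 0.0232690) = 2 ÷ 1.0232690 = 1.954520.
Hence ρ(B_{ω*}) = 1.954520 − 1 = 0.954520.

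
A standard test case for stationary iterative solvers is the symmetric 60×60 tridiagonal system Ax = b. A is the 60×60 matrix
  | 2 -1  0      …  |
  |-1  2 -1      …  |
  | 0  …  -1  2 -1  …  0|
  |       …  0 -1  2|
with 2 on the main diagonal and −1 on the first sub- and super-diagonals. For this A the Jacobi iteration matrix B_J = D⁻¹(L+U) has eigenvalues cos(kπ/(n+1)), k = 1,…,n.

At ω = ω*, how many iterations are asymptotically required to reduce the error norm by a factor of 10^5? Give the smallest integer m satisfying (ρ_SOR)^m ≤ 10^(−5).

With n=60, ρ(Jacobi) = cos(π/61) = 0.9986741.
√(1 − cos²(π/61)) = sin(π/61) ≈ 0.0514788.
So ω* = 2/1.0514788 = 1.9020830 (Young).
At ω = 1.9020830 every |λ(B_ω)| = ω−1, so ρ_SOR = 0.9020830.
5·ln10 = 11.5129; −ln(0.9020830) = 0.103049; m = ⌈11.5129/0.103049⌉ = ⌈111.723⌉ = 112.

m = 112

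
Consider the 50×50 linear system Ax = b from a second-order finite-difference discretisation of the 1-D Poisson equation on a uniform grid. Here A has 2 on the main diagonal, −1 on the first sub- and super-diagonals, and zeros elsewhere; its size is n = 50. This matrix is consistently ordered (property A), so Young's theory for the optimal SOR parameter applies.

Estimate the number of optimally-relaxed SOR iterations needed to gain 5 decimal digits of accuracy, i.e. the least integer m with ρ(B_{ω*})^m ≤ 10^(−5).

spectrum of D⁻¹(L+U) = {cos(kπ/51) : 1≤k≤50}; ρ_J = cos(π/51) = 0.9981033.
√(1−ρ_J²) = |sin(π/51)| = 0.0615609
ω* = 2/(1 + 0.0615609) = 2/1.0615609 = 1.8840181.
ρ(B_{ω*}) = ω*−1 = 0.8840181
ρ_SOR^m ≤ 10^(−5) ⇔ m ≥ 5·ln10/(−ln 0.8840181) = 11.5129/0.123278 = 93.390; m = ⌈93.390⌉ = 94.

m = 94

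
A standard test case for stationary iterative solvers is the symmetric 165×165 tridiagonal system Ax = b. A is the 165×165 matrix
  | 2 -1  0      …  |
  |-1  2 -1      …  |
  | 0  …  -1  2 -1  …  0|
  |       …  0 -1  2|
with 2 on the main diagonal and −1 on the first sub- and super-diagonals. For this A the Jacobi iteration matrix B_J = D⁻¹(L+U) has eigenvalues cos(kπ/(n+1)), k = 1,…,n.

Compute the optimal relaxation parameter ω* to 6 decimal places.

ω* = 1.962855

½·tridiag(1,0,1) at n=165: λ_k = cos(kπ/166); max |λ| at k=1 ⇒ ρ_J = cos(π/166) ≈ 0.999821.
√(1−ρ_J²) = |sin(π/166)| = 0.0189241
ω* = 2 / (1 + 0.0189241) = 2 / 1.0189241 ≈ 1.962855.
and ρ(B_{ω*}) = 1.962855 − 1 = 0.962855.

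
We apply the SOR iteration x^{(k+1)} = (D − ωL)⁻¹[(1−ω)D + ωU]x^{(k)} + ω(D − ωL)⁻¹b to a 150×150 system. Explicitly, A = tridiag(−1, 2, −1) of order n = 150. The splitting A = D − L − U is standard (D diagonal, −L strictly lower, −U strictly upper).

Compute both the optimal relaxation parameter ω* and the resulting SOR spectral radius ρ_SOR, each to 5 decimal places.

ω* = 1.95924, ρ_SOR = 0.95924

spectrum of D⁻¹(L+U) = {cos(kπ/151) : 1≤k≤150}; ρ_J = cos(π/151) = 0.99978.
root = sin(π/151) = 0.020804  (since 1−cos² = sin²).
So ω* = 2/1.020804 = 1.95924 (Young).
ρ_SOR = ω* − 1 = 1.95924 − 1 = 0.95924.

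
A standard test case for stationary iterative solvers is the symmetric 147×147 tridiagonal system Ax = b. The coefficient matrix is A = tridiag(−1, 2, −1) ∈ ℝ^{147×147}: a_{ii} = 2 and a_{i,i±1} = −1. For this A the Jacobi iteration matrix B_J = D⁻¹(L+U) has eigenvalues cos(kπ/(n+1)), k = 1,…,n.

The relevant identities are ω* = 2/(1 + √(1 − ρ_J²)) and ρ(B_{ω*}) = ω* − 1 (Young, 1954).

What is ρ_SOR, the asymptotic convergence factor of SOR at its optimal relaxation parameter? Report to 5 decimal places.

ρ_SOR = 0.95843

[ρ_J] n=147: ρ(B_J) = cos(π/(n+1)) = cos(π/148) = 0.99977.
√(1−ρ_J²) simplifies to sin(π/148) = 0.021225.
[ω*] 2 ÷ (1 + 0.021225) = 2 ÷ 1.021225 = 1.95843.
At ω = 1.95843 every |λ(B_ω)| = ω−1, so ρ_SOR = 0.95843.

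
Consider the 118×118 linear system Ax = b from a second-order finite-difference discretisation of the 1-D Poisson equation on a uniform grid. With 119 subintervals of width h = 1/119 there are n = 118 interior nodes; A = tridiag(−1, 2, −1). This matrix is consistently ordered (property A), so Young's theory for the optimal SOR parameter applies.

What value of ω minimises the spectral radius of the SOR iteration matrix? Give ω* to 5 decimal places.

[ρ_J] n=118: ρ(B_J) = cos(π/(n+1)) = cos(π/119) = 0.99965.
√(1−ρ_J²) simplifies to sin(π/119) = 0.026397.
ω* = 2 / (1 + 0.026397) = 2 / 1.026397 ≈ 1.94856.
and ρ(B_{ω*}) = 1.94856 − 1 = 0.94856.

ω* = 1.94856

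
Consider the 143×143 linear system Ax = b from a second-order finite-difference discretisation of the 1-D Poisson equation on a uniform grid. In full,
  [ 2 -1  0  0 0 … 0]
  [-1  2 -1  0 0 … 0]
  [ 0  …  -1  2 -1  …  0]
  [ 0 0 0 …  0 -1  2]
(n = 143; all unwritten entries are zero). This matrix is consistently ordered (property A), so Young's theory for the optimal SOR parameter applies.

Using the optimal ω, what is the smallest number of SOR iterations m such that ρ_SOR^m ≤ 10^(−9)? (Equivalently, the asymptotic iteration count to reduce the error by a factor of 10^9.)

ρ_J = max_k |cos(kπ/144)| = cos(π/144) = 0.9997620
√(1 − cos²(π/144)) = sin(π/144) ≈ 0.0218149.
Then 2/(1+√(1−ρ_J²)) = 2/(1+0.0218149); ω* = 2/1.0218149 = 1.9573017.
ρ_SOR = ω* − 1 = 1.9573017 − 1 = 0.9573017.
9·ln10 = 20.7233; −ln(0.9573017) = 0.0436367; m = ⌈20.7233/0.0436367⌉ = ⌈474.905⌉ = 475.

m = 475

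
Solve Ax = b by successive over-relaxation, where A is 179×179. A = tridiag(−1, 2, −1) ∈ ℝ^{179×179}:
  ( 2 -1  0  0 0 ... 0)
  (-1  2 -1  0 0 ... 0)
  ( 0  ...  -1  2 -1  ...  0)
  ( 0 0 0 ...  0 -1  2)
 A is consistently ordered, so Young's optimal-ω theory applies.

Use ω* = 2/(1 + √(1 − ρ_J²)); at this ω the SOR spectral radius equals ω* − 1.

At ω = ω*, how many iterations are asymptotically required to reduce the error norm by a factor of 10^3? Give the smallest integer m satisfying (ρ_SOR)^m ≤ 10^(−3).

[ρ_J] n=179: ρ(B_J) = cos(π/(n+1)) = cos(π/180) = 0.9998477.
√(1 − cos²(π/180)) = sin(π/180) ≈ 0.0174524.
ω* = 2/(1+0.0174524) = 1.9656939
[ρ_SOR] ω* − 1 = 0.9656939.
Need (0.9656939)^m ≤ 10^(−3): m ≥ 3·ln10/|ln 0.9656939| = 6.90776/0.0349084 = 197.882 ⇒ m = 198.

m = 198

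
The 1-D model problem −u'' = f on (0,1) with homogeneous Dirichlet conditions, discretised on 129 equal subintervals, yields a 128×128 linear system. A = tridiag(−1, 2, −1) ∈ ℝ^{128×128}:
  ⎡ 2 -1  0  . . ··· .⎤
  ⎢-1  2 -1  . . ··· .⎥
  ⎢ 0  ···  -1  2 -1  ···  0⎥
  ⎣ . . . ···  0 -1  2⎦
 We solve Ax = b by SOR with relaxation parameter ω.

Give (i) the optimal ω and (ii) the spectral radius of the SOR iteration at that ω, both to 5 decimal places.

B_J for the 128×128 system has eigenvalues cos(kπ/129); ρ_J = cos(π/129) = 0.99970.
√(1 − cos²(π/129)) = sin(π/129) ≈ 0.024351.
ω* = 2/(1+0.024351) = 1.95246
ρ_SOR = ω* − 1 = 1.95246 − 1 = 0.95246.

ω* = 1.95246, ρ_SOR = 0.95246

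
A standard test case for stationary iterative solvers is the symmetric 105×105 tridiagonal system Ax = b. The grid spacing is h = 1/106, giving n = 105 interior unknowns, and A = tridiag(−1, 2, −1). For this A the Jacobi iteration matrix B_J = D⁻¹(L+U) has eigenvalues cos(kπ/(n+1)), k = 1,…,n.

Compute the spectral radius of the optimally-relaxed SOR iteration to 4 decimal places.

ρ_SOR = 0.9424

B_J for the 105×105 system has eigenvalues cos(kπ/106); ρ_J = cos(π/106) = 0.9996.
√(1−ρ_J²) = |sin(π/106)| = 0.02963
ω* = 2/(1+0.02963) = 1.9424
ρ(B_{ω*}) = ω*−1 = 0.9424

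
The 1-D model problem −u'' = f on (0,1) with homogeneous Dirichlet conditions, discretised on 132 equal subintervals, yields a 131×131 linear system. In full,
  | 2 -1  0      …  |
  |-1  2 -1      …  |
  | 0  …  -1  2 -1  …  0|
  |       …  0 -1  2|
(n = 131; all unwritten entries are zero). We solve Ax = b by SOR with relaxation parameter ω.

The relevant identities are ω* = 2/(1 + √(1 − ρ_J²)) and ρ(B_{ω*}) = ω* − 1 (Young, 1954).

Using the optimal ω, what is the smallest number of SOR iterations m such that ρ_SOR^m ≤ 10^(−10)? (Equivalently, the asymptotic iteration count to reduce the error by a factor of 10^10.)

m = 484

B_J for the 131×131 system has eigenvalues cos(kπ/132); ρ_J = cos(π/132) = 0.9997168.
1 − cos²(π/132) = sin²(π/132) ⇒ √(1−ρ_J²) = sin(π/132) = 0.0237977.
So ω* = 2/1.0237977 = 1.9535109 (Young).
At ω = 1.9535109 every |λ(B_ω)| = ω−1, so ρ_SOR = 0.9535109.
Need (0.9535109)^m ≤ 10^(−10): m ≥ 10·ln10/|ln 0.9535109| = 23.0259/0.0476044 = 483.693 ⇒ m = 484.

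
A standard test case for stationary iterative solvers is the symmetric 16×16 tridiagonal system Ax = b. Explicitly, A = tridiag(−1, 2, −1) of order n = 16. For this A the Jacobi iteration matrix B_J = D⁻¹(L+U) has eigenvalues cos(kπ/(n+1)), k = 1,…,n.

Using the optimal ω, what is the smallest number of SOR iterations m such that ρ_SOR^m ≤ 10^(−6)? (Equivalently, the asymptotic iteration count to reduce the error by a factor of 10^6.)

m = 38

n=16: λ(B_J) = 1 − λ(A)/2 = cos(kπ/17); k=1 gives ρ_J = 0.9829731.
1 − cos²(π/17) = sin²(π/17) ⇒ √(1−ρ_J²) = sin(π/17) = 0.1837495.
[ω*] 2 ÷ (1 + 0.1837495) = 2 ÷ 1.1837495 = 1.6895466.
ρ_SOR = ω* − 1 ≈ 0.6895466.
For 6 digits: m = 6·ln10 / (−ln 0.6895466) = 13.8155/0.371721 = 37.166; round up → m = 38.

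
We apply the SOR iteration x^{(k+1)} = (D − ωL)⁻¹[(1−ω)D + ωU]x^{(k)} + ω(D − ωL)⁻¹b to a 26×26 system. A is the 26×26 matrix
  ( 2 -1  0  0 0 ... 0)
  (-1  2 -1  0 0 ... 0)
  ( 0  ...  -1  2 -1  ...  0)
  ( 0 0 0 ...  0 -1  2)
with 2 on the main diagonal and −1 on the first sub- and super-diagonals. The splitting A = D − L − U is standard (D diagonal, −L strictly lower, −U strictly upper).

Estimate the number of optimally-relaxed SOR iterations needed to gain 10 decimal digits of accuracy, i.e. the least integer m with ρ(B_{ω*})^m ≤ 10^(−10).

m = 99

ρ_J = max_k |cos(kπ/27)| = cos(π/27) = 0.9932384
√(1−ρ_J²) simplifies to sin(π/27) = 0.1160929.
[ω*] 2 ÷ (1 + 0.1160929) = 2 ÷ 1.1160929 = 1.7919655.
At ω = 1.7919655 every |λ(B_ω)| = ω−1, so ρ_SOR = 0.7919655.
(0.7919655)^m ≤ 10^{−10}  ⇒  m·ln(0.7919655) ≤ −10·ln10  ⇒  m ≥ 98.723  ⇒  m = 99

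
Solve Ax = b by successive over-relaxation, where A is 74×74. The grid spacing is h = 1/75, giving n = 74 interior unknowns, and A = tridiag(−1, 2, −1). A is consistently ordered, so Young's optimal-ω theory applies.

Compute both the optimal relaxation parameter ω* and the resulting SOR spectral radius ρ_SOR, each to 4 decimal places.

ω* = 1.9196, ρ_SOR = 0.9196

spectrum of D⁻¹(L+U) = {cos(kπ/75) : 1≤k≤74}; ρ_J = cos(π/75) = 0.9991.
√(1−ρ_J²) simplifies to sin(π/75) = 0.04188.
So ω* = 2/1.04188 = 1.9196 (Young).
ρ_SOR = ω* − 1 ≈ 0.9196.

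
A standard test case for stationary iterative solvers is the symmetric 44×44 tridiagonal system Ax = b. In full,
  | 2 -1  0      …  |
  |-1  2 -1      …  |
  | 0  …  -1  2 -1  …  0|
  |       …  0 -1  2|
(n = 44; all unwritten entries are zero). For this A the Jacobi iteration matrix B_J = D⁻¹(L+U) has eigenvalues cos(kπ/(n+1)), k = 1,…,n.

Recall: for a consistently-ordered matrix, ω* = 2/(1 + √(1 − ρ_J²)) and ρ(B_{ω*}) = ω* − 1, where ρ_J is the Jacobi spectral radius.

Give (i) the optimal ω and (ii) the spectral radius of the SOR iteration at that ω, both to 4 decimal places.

ω* = 1.8696, ρ_SOR = 0.8696

B_J for the 44×44 system has eigenvalues cos(kπ/45); ρ_J = cos(π/45) = 0.9976.
√(1−ρ_J²) simplifies to sin(π/45) = 0.06976.
ω* = 2 / (1 + 0.06976) = 2 / 1.06976 ≈ 1.8696.
Hence ρ(B_{ω*}) = 1.8696 − 1 = 0.8696.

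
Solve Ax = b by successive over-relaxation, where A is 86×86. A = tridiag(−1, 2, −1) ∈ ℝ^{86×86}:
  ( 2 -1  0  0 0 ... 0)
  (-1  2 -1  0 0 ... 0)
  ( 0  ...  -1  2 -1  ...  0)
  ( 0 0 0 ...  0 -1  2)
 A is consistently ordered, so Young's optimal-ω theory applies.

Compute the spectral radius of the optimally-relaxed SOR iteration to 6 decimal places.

½·tridiag(1,0,1) at n=86: λ_k = cos(kπ/87); max |λ| at k=1 ⇒ ρ_J = cos(π/87) ≈ 0.999348.
root = sin(π/87) = 0.0361024  (since 1−cos² = sin²).
Young: ω* = 2/(1+√(1−ρ_J²)) = 2/(1+0.0361024) = 2/1.0361024 = 1.930311.
and ρ(B_{ω*}) = 1.930311 − 1 = 0.930311.

ρ_SOR = 0.930311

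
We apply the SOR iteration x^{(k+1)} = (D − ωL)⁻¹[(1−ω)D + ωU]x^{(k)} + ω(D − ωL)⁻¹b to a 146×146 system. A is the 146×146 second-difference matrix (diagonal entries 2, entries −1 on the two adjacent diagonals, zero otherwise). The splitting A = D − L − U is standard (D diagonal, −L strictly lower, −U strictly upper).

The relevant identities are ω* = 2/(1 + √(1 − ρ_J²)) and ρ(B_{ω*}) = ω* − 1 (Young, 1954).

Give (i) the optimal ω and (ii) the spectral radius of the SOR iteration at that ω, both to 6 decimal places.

B_J for the 146×146 system has eigenvalues cos(kπ/147); ρ_J = cos(π/147) = 0.999772.
√(1−ρ_J²) simplifies to sin(π/147) = 0.0213698.
Then 2/(1+√(1−ρ_J²)) = 2/(1+0.0213698); ω* = 2/1.0213698 = 1.958155.
ρ_SOR = ω* − 1 ≈ 0.958155.

ω* = 1.958155, ρ_SOR = 0.958155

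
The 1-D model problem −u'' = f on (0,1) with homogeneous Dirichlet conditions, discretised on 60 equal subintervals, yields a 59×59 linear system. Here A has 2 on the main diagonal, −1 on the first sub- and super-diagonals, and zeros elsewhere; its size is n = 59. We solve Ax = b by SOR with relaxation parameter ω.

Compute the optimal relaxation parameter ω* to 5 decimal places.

[ρ_J] n=59: ρ(B_J) = cos(π/(n+1)) = cos(π/60) = 0.99863.
root = sin(π/60) = 0.052336  (since 1−cos² = sin²).
Then 2/(1+√(1−ρ_J²)) = 2/(1+0.052336); ω* = 2/1.052336 = 1.90053.
and ρ(B_{ω*}) = 1.90053 − 1 = 0.90053.

ω* = 1.90053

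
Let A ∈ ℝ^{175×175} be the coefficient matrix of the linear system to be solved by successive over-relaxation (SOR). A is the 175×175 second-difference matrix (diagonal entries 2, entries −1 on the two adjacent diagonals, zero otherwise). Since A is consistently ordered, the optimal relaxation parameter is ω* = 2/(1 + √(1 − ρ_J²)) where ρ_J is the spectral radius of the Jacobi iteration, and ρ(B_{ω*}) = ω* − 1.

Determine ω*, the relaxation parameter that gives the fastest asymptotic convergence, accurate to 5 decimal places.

ω* = 1.96493

B_J for the 175×175 system has eigenvalues cos(kπ/176); ρ_J = cos(π/176) = 0.99984.
√(1 − cos²(π/176)) = sin(π/176) ≈ 0.017849.
Young: ω* = 2/(1+√(1−ρ_J²)) = 2/(1+0.017849) = 2/1.017849 = 1.96493.
Hence ρ(B_{ω*}) = 1.96493 − 1 = 0.96493.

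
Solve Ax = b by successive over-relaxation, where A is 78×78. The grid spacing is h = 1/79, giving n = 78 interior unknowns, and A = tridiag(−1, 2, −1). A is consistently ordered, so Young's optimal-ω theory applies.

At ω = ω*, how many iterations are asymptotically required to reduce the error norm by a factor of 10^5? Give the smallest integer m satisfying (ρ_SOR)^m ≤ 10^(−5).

n=78: λ(B_J) = 1 − λ(A)/2 = cos(kπ/79); k=1 gives ρ_J = 0.9992094.
root = sin(π/79) = 0.0397565  (since 1−cos² = sin²).
ω* = 2/(1 + 0.0397565) = 2/1.0397565 = 1.9235273.
ρ(B_{ω*}) = ω*−1 = 0.9235273
Need (0.9235273)^m ≤ 10^(−5): m ≥ 5·ln10/|ln 0.9235273| = 11.5129/0.0795549 = 144.716 ⇒ m = 145.

m = 145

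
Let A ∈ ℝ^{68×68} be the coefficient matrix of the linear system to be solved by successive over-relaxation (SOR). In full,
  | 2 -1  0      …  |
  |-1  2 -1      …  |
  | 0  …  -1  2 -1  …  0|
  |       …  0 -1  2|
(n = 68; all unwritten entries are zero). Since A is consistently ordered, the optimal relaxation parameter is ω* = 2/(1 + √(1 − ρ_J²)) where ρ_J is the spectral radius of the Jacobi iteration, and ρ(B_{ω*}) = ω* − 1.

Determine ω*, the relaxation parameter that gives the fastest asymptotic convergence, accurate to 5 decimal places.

B_J for the 68×68 system has eigenvalues cos(kπ/69); ρ_J = cos(π/69) = 0.99896.
√(1 − cos²(π/69)) = sin(π/69) ≈ 0.045515.
ω* = 2 / (1 + 0.045515) = 2 / 1.045515 ≈ 1.91293.
[ρ_SOR] ω* − 1 = 0.91293.

ω* = 1.91293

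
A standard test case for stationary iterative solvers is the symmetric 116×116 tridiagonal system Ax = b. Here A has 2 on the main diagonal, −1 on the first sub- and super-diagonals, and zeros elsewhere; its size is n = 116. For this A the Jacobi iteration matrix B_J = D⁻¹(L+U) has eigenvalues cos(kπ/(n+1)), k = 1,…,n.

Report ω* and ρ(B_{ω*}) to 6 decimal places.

ω* = 1.947708, ρ_SOR = 0.947708

n=116: λ(B_J) = 1 − λ(A)/2 = cos(kπ/117); k=1 gives ρ_J = 0.999640.
root = sin(π/117) = 0.0268480  (since 1−cos² = sin²).
Young: ω* = 2/(1+√(1−ρ_J²)) = 2/(1+0.0268480) = 2/1.0268480 = 1.947708.
and ρ(B_{ω*}) = 1.947708 − 1 = 0.947708.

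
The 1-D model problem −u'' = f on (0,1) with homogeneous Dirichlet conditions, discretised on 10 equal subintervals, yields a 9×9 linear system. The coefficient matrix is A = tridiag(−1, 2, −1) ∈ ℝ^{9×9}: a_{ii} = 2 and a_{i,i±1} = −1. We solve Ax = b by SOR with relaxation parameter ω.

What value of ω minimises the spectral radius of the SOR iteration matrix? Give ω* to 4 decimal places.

spectrum of D⁻¹(L+U) = {cos(kπ/10) : 1≤k≤9}; ρ_J = cos(π/10) = 0.9511.
root = sin(π/10) = 0.30902  (since 1−cos² = sin²).
[ω*] 2 ÷ (1 + 0.30902) = 2 ÷ 1.30902 = 1.5279.
At ω = 1.5279 every |λ(B_ω)| = ω−1, so ρ_SOR = 0.5279.

ω* = 1.5279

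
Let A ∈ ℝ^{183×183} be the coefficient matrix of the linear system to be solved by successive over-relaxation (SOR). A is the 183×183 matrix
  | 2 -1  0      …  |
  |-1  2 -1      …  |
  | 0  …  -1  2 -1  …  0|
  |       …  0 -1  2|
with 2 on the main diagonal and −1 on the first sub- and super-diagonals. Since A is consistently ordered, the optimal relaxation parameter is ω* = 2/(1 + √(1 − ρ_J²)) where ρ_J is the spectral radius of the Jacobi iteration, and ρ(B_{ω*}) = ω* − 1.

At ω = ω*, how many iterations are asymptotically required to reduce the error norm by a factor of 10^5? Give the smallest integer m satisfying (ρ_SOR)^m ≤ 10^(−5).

spectrum of D⁻¹(L+U) = {cos(kπ/184) : 1≤k≤183}; ρ_J = cos(π/184) = 0.9998542.
√(1−ρ_J²) simplifies to sin(π/184) = 0.0170730.
ω* = 2/(1+0.0170730) = 1.9664272
ρ_SOR = ω* − 1 ≈ 0.9664272.
For 5 digits: m = 5·ln10 / (−ln 0.9664272) = 11.5129/0.0341493 = 337.134; round up → m = 338.

m = 338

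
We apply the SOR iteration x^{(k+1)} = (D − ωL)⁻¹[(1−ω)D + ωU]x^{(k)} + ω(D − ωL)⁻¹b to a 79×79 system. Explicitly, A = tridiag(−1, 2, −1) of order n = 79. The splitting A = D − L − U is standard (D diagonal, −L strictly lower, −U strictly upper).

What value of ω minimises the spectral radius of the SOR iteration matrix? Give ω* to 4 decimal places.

½·tridiag(1,0,1) at n=79: λ_k = cos(kπ/80); max |λ| at k=1 ⇒ ρ_J = cos(π/80) ≈ 0.9992.
√(1 − cos²(π/80)) = sin(π/80) ≈ 0.03926.
[ω*] 2 ÷ (1 + 0.03926) = 2 ÷ 1.03926 = 1.9244.
and ρ(B_{ω*}) = 1.9244 − 1 = 0.9244.

ω* = 1.9244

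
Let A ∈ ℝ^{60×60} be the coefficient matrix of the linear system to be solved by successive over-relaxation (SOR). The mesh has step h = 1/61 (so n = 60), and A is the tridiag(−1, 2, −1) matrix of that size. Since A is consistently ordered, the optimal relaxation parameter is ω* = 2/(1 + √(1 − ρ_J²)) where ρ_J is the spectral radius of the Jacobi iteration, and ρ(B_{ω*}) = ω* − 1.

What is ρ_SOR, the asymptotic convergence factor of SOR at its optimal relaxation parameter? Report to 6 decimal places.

½·tridiag(1,0,1) at n=60: λ_k = cos(kπ/61); max |λ| at k=1 ⇒ ρ_J = cos(π/61) ≈ 0.998674.
√(1 − cos²(π/61)) = sin(π/61) ≈ 0.0514788.
ω* = 2 / (1 + 0.0514788) = 2 / 1.0514788 ≈ 1.902083.
and ρ(B_{ω*}) = 1.902083 − 1 = 0.902083.

ρ_SOR = 0.902083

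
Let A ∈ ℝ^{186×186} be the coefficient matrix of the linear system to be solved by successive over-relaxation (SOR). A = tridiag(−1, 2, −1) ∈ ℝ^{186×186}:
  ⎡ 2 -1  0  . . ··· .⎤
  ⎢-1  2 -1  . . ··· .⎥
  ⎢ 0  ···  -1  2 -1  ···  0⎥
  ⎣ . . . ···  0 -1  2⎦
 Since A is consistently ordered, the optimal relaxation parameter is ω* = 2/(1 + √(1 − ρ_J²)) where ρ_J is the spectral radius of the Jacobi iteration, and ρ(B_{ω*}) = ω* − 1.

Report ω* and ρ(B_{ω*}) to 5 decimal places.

ω* = 1.96696, ρ_SOR = 0.96696

½·tridiag(1,0,1) at n=186: λ_k = cos(kπ/187); max |λ| at k=1 ⇒ ρ_J = cos(π/187) ≈ 0.99986.
√(1 − cos²(π/187)) = sin(π/187) ≈ 0.016799.
ω* = 2 / (1 + 0.016799) = 2 / 1.016799 ≈ 1.96696.
ρ_SOR = ω* − 1 = 1.96696 − 1 = 0.96696.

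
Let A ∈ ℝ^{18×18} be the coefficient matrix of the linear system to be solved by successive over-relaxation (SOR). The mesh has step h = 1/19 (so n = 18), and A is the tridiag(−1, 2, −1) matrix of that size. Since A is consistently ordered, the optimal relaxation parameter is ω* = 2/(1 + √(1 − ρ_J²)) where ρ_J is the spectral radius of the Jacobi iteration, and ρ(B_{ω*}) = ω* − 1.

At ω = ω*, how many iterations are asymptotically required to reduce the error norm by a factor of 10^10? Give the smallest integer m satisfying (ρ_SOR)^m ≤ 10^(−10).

m = 70

[ρ_J] n=18: ρ(B_J) = cos(π/(n+1)) = cos(π/19) = 0.9863613.
√(1 − cos²(π/19)) = sin(π/19) ≈ 0.1645946.
ω* = 2/(1 + 0.1645946) = 2/1.1645946 = 1.7173358.
Hence ρ(B_{ω*}) = 1.7173358 − 1 = 0.7173358.
ρ_SOR^m ≤ 10^(−10) ⇔ m ≥ 10·ln10/(−ln 0.7173358) = 23.0259/0.332211 = 69.311; m = ⌈69.311⌉ = 70.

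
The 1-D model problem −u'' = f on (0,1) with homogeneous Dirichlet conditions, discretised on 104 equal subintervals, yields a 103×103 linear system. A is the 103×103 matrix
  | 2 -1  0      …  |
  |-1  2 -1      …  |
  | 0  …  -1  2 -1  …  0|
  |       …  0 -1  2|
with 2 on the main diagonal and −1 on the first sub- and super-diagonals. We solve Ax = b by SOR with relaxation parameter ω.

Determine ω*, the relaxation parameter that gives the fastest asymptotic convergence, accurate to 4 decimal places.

With n=103, ρ(Jacobi) = cos(π/104) = 0.9995.
1 − cos²(π/104) = sin²(π/104) ⇒ √(1−ρ_J²) = sin(π/104) = 0.03020.
Then 2/(1+√(1−ρ_J²)) = 2/(1+0.03020); ω* = 2/1.03020 = 1.9414.
ρ(B_{ω*}) = ω*−1 = 0.9414

ω* = 1.9414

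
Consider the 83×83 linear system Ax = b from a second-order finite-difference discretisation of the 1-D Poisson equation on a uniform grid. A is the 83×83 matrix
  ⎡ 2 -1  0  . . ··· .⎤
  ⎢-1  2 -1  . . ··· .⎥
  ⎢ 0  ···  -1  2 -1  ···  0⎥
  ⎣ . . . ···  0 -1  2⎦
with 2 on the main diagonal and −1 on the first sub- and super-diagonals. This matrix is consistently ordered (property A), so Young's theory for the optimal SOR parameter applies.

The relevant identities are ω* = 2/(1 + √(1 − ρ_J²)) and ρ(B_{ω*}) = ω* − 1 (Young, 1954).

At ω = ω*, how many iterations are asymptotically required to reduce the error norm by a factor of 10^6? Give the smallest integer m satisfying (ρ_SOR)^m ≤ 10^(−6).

m = 185

½·tridiag(1,0,1) at n=83: λ_k = cos(kπ/84); max |λ| at k=1 ⇒ ρ_J = cos(π/84) ≈ 0.9993007.
√(1−ρ_J²) simplifies to sin(π/84) = 0.0373912.
Young: ω* = 2/(1+√(1−ρ_J²)) = 2/(1+0.0373912) = 2/1.0373912 = 1.9279130.
[ρ_SOR] ω* − 1 = 0.9279130.
Need (0.9279130)^m ≤ 10^(−6): m ≥ 6·ln10/|ln 0.9279130| = 13.8155/0.0748173 = 184.656 ⇒ m = 185.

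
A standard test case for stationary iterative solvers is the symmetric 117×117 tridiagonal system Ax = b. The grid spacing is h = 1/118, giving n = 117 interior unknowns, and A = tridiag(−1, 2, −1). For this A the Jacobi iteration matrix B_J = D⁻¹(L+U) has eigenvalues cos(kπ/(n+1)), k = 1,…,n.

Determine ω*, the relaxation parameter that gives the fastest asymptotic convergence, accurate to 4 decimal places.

ω* = 1.9481

ρ_J = max_k |cos(kπ/118)| = cos(π/118) = 0.9996
√(1−ρ_J²) simplifies to sin(π/118) = 0.02662.
ω* = 2/(1+0.02662) = 1.9481
At ω = 1.9481 every |λ(B_ω)| = ω−1, so ρ_SOR = 0.9481.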